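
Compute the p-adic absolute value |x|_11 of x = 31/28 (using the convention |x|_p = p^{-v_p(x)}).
|31/28|_11 = 1

Step 1 — compute v_11(x) by factoring powers of 11 out of the numerator and denominator: v_11(31/28) = 0. Step 2 — apply |x|_p = p^{-v_p(x)} = 11^{0} = 1.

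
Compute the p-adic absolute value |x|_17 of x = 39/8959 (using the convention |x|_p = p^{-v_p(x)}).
|39/8959|_17 = 289

Step 1 — compute v_17(x) by factoring powers of 17 out of the numerator and denominator: v_17(39/8959) = -2. Step 2 — apply |x|_p = p^{-v_p(x)} = 17^{2} = 289.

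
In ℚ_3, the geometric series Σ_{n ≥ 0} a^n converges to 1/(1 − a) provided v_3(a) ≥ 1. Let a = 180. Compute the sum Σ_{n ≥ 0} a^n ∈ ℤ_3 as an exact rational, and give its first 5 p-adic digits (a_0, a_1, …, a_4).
Σ a^n = 1/(1 − a) = -1/179;  first 5 digits = (1, 0, 2, 0, 0)

v_3(a) = 2 ≥ 1, so the series converges in ℤ_3 to 1/(1 − a) = 1/(1 − 180) = -1/179. Expand this rational in ℤ_3: compute digits iteratively via d_i = x_i mod 3, x_{i+1} = (x_i − d_i)/3. The first 5 digits are (1, 0, 2, 0, 0).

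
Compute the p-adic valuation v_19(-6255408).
v_19(-6255408) = 4

v_19(n) is the largest exponent k such that 19^k divides n. Factor out: -6255408 = -19^4 · 48. (Sign doesn't affect v_p.) So v_19(-6255408) = 4.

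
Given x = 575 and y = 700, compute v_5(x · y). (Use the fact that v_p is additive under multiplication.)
v_5(402500) = 4

v_p(x) = 2 (factor: 575 = 5^2 · 23); v_p(y) = 2 (factor: 700 = 5^2 · 28). Additivity: v_p(xy) = v_p(x) + v_p(y) = 2 + 2 = 4. (Direct check: xy = 402500 = 5^4 · (644).)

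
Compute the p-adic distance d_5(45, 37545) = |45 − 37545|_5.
d_5(45, 37545) = 1/3125

Step 1 — x − y = 45 − 37545 = -37500. Step 2 — v_5(-37500) = 5 (factor: -37500 = −(5^5 · 12); the sign does not affect v_p). Step 3 — |x − y|_5 = 5^{-5} = 1/3125.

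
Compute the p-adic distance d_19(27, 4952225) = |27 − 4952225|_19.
d_19(27, 4952225) = 1/2476099

Step 1 — x − y = 27 − 4952225 = -4952198. Step 2 — v_19(-4952198) = 5 (factor: -4952198 = −(19^5 · 2); the sign does not affect v_p). Step 3 — |x − y|_19 = 19^{-5} = 1/2476099.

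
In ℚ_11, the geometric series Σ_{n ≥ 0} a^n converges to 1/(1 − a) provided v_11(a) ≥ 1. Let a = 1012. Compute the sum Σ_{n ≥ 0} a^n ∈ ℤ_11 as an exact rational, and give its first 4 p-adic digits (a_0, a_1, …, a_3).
Σ a^n = 1/(1 − a) = -1/1011;  first 4 digits = (1, 4, 2, 9)

v_11(a) = 1 ≥ 1, so the series converges in ℤ_11 to 1/(1 − a) = 1/(1 − 1012) = -1/1011. Expand this rational in ℤ_11: compute digits iteratively via d_i = x_i mod 11, x_{i+1} = (x_i − d_i)/11. The first 4 digits are (1, 4, 2, 9).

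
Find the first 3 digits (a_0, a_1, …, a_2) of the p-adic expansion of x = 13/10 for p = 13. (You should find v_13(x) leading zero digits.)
(a_0, …, a_2) = (0, 4, 1)

v_13(13/10) = 1, so a_0 = ... = a_0 = 0. Factor out: x = 13^1 · u with u = 1/10 a unit in ℤ_13. Expand u iteratively via a_{v+i} = u_i mod 13, u_{i+1} = (u_i − a_{v+i})/13:
  u_0 = 1/10;  a_1 = 4;  u_1 = (u_0 − 4)/13 = -3/10
  u_1 = -3/10;  a_2 = 1;  u_2 = (u_1 − 1)/13 = -1/10
Digits: (0, 4, 1).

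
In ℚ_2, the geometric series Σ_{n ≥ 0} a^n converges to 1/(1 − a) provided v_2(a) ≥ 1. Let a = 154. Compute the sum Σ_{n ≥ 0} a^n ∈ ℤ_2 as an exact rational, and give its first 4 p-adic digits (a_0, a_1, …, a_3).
Σ a^n = 1/(1 − a) = -1/153;  first 4 digits = (1, 1, 1, 0)

v_2(a) = 1 ≥ 1, so the series converges in ℤ_2 to 1/(1 − a) = 1/(1 − 154) = -1/153. Expand this rational in ℤ_2: compute digits iteratively via d_i = x_i mod 2, x_{i+1} = (x_i − d_i)/2. The first 4 digits are (1, 1, 1, 0).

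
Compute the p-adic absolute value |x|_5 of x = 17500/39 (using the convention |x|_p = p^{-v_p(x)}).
|17500/39|_5 = 1/625

Step 1 — compute v_5(x) by factoring powers of 5 out of the numerator and denominator: v_5(17500/39) = 4. Step 2 — apply |x|_p = p^{-v_p(x)} = 5^{-4} = 1/625.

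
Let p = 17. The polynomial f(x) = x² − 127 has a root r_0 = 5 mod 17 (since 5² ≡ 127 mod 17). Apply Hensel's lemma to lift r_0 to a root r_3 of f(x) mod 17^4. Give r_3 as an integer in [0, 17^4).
r_3 = 80126 (mod 83521)

Hensel's recurrence: r_{i+1} = r_i − f(r_i)·(f′(r_i))^{-1} mod 17^{i+2}, with f′(x) = 2x. Iterate:
  r_0 = 5 (mod 17)
  r_1 = 73 (mod 289)
  r_2 = 1518 (mod 4913)
  r_3 = 80126 (mod 83521)
Final: r_3 = 80126, and one checks f(r_3) ≡ 0 mod 17^4.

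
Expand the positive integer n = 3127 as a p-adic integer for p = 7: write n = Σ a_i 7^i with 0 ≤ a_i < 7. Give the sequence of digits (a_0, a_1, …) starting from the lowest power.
(a_0, a_1, …) = (5, 5, 0, 2, 1)

Repeated division by 7 gives the digits low-to-high: 3127 = 5 + 5·7^1 + 2·7^3 + 1·7^4. Digit sequence: (5, 5, 0, 2, 1).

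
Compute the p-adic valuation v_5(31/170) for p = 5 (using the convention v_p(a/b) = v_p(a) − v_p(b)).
v_5(31/170) = -1

Factor powers of 5 from the numerator and denominator of the reduced fraction: 31 = 5^0 · 31 and 170 = 5^1 · 34. Apply v_p(a/b) = v_p(a) − v_p(b): v_5(31/170) = 0 − 1 = -1.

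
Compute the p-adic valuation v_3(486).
v_3(486) = 5

v_3(n) is the largest exponent k such that 3^k divides n. Factor out: 486 = 3^5 · 2. (Sign doesn't affect v_p.) So v_3(486) = 5.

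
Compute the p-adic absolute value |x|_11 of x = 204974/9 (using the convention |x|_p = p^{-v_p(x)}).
|204974/9|_11 = 1/14641

Step 1 — compute v_11(x) by factoring powers of 11 out of the numerator and denominator: v_11(204974/9) = 4. Step 2 — apply |x|_p = p^{-v_p(x)} = 11^{-4} = 1/14641.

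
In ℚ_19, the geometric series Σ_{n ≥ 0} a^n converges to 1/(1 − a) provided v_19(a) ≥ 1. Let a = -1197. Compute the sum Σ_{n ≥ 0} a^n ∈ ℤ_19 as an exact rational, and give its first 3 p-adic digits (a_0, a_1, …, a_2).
Σ a^n = 1/(1 − a) = 1/1198;  first 3 digits = (1, 13, 13)

v_19(a) = 1 ≥ 1, so the series converges in ℤ_19 to 1/(1 − a) = 1/(1 − (-1197)) = 1/1198. Expand this rational in ℤ_19: compute digits iteratively via d_i = x_i mod 19, x_{i+1} = (x_i − d_i)/19. The first 3 digits are (1, 13, 13).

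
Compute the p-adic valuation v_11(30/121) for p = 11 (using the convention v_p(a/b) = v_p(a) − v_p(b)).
v_11(30/121) = -2

Factor powers of 11 from the numerator and denominator of the reduced fraction: 30 = 11^0 · 30 and 121 = 11^2 · 1. Apply v_p(a/b) = v_p(a) − v_p(b): v_11(30/121) = 0 − 2 = -2.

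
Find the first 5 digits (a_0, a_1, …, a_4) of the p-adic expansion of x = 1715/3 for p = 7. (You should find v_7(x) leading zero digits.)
(a_0, …, a_4) = (0, 0, 0, 4, 2)

v_7(1715/3) = 3, so a_0 = ... = a_2 = 0. Factor out: x = 7^3 · u with u = 5/3 a unit in ℤ_7. Expand u iteratively via a_{v+i} = u_i mod 7, u_{i+1} = (u_i − a_{v+i})/7:
  u_0 = 5/3;  a_3 = 4;  u_1 = (u_0 − 4)/7 = -1/3
  u_1 = -1/3;  a_4 = 2;  u_2 = (u_1 − 2)/7 = -1/3
Digits: (0, 0, 0, 4, 2).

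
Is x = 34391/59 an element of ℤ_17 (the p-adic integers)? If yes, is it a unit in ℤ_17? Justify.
x ∈ ℤ_17 but not a unit; v_17(x) = 3 > 0

ℤ_17 = {x ∈ ℚ_17 : v_17(x) ≥ 0} and ℤ_17^× = {x ∈ ℤ_17 : v_17(x) = 0}. Here v_17(34391/59) = v_17(num) − v_17(den) = 3; compare against these criteria.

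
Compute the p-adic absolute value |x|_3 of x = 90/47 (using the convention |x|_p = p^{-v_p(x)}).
|90/47|_3 = 1/9

Step 1 — compute v_3(x) by factoring powers of 3 out of the numerator and denominator: v_3(90/47) = 2. Step 2 — apply |x|_p = p^{-v_p(x)} = 3^{-2} = 1/9.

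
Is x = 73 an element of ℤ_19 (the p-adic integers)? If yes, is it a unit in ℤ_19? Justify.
x ∈ ℤ_19^× (unit); v_19(x) = 0

ℤ_19 = {x ∈ ℚ_19 : v_19(x) ≥ 0} and ℤ_19^× = {x ∈ ℤ_19 : v_19(x) = 0}. Here v_19(73) = v_19(num) − v_19(den) = 0; compare against these criteria.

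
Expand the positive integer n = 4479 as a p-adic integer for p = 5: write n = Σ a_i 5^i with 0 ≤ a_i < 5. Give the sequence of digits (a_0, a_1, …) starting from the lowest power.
(a_0, a_1, …) = (4, 0, 4, 0, 2, 1)

Repeated division by 5 gives the digits low-to-high: 4479 = 4 + 4·5^2 + 2·5^4 + 1·5^5. Digit sequence: (4, 0, 4, 0, 2, 1).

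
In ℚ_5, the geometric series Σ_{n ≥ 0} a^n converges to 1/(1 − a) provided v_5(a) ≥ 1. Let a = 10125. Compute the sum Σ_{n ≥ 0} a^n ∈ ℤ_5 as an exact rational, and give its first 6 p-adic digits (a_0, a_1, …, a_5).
Σ a^n = 1/(1 − a) = -1/10124;  first 6 digits = (1, 0, 0, 1, 1, 3)

v_5(a) = 3 ≥ 1, so the series converges in ℤ_5 to 1/(1 − a) = 1/(1 − 10125) = -1/10124. Expand this rational in ℤ_5: compute digits iteratively via d_i = x_i mod 5, x_{i+1} = (x_i − d_i)/5. The first 6 digits are (1, 0, 0, 1, 1, 3).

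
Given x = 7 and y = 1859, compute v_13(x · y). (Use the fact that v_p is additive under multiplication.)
v_13(13013) = 2

v_p(x) = 0 (factor: 7 = 13^0 · 7); v_p(y) = 2 (factor: 1859 = 13^2 · 11). Additivity: v_p(xy) = v_p(x) + v_p(y) = 0 + 2 = 2. (Direct check: xy = 13013 = 13^2 · (77).)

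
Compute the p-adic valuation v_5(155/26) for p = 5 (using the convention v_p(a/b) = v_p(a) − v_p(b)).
v_5(155/26) = 1

Factor powers of 5 from the numerator and denominator of the reduced fraction: 155 = 5^1 · 31 and 26 = 5^0 · 26. Apply v_p(a/b) = v_p(a) − v_p(b): v_5(155/26) = 1 − 0 = 1.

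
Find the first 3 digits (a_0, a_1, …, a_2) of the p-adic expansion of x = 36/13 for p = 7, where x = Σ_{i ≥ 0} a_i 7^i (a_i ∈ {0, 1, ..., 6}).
(a_0, …, a_2) = (6, 6, 5)

v_7(36/13) = 0 (numerator and denominator both coprime to 7), so x ∈ ℤ_7^×. Compute digits iteratively via a_i = x_i mod 7, x_{i+1} = (x_i − a_i)/7, with x_0 = x:
  x_0 = 36/13;  a_0 = 6;  x_1 = (x_0 − 6)/7 = -6/13
  x_1 = -6/13;  a_1 = 6;  x_2 = (x_1 − 6)/7 = -12/13
  x_2 = -12/13;  a_2 = 5;  x_3 = (x_2 − 5)/7 = -11/13
Digits: (6, 6, 5).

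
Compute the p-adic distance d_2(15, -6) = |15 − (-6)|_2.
d_2(15, -6) = 1

Step 1 — x − y = 15 − (-6) = 21. Step 2 — v_2(21) = 0 (factor: 21 = (2^0 · 21); the sign does not affect v_p). Step 3 — |x − y|_2 = 2^{0} = 1.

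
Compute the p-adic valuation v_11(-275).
v_11(-275) = 1

v_11(n) is the largest exponent k such that 11^k divides n. Factor out: -275 = -11^1 · 25. (Sign doesn't affect v_p.) So v_11(-275) = 1.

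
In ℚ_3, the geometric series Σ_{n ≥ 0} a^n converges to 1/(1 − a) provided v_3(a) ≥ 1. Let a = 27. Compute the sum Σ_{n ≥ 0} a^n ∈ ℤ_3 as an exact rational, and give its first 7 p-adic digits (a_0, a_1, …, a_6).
Σ a^n = 1/(1 − a) = -1/26;  first 7 digits = (1, 0, 0, 1, 0, 0, 1)

v_3(a) = 3 ≥ 1, so the series converges in ℤ_3 to 1/(1 − a) = 1/(1 − 27) = -1/26. Expand this rational in ℤ_3: compute digits iteratively via d_i = x_i mod 3, x_{i+1} = (x_i − d_i)/3. The first 7 digits are (1, 0, 0, 1, 0, 0, 1).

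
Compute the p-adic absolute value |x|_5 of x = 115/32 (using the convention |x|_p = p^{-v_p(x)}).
|115/32|_5 = 1/5

Step 1 — compute v_5(x) by factoring powers of 5 out of the numerator and denominator: v_5(115/32) = 1. Step 2 — apply |x|_p = p^{-v_p(x)} = 5^{-1} = 1/5.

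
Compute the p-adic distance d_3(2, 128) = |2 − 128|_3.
d_3(2, 128) = 1/9

Step 1 — x − y = 2 − 128 = -126. Step 2 — v_3(-126) = 2 (factor: -126 = −(3^2 · 14); the sign does not affect v_p). Step 3 — |x − y|_3 = 3^{-2} = 1/9.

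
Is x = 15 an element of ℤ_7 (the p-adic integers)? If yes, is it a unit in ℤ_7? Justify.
x ∈ ℤ_7^× (unit); v_7(x) = 0

ℤ_7 = {x ∈ ℚ_7 : v_7(x) ≥ 0} and ℤ_7^× = {x ∈ ℤ_7 : v_7(x) = 0}. Here v_7(15) = v_7(num) − v_7(den) = 0; compare against these criteria.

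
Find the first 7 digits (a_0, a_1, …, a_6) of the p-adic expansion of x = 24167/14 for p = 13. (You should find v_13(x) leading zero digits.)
(a_0, …, a_6) = (0, 0, 0, 11, 2, 10, 2)

v_13(24167/14) = 3, so a_0 = ... = a_2 = 0. Factor out: x = 13^3 · u with u = 11/14 a unit in ℤ_13. Expand u iteratively via a_{v+i} = u_i mod 13, u_{i+1} = (u_i − a_{v+i})/13:
  u_0 = 11/14;  a_3 = 11;  u_1 = (u_0 − 11)/13 = -11/14
  u_1 = -11/14;  a_4 = 2;  u_2 = (u_1 − 2)/13 = -3/14
  u_2 = -3/14;  a_5 = 10;  u_3 = (u_2 − 10)/13 = -11/14
  u_3 = -11/14;  a_6 = 2;  u_4 = (u_3 − 2)/13 = -3/14
Digits: (0, 0, 0, 11, 2, 10, 2).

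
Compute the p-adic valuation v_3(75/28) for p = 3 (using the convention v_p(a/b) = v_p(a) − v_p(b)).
v_3(75/28) = 1

Factor powers of 3 from the numerator and denominator of the reduced fraction: 75 = 3^1 · 25 and 28 = 3^0 · 28. Apply v_p(a/b) = v_p(a) − v_p(b): v_3(75/28) = 1 − 0 = 1.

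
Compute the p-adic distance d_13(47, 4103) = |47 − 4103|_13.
d_13(47, 4103) = 1/169

Step 1 — x − y = 47 − 4103 = -4056. Step 2 — v_13(-4056) = 2 (factor: -4056 = −(13^2 · 24); the sign does not affect v_p). Step 3 — |x − y|_13 = 13^{-2} = 1/169.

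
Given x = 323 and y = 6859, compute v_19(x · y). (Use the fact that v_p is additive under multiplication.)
v_19(2215457) = 4

v_p(x) = 1 (factor: 323 = 19^1 · 17); v_p(y) = 3 (factor: 6859 = 19^3 · 1). Additivity: v_p(xy) = v_p(x) + v_p(y) = 1 + 3 = 4. (Direct check: xy = 2215457 = 19^4 · (17).)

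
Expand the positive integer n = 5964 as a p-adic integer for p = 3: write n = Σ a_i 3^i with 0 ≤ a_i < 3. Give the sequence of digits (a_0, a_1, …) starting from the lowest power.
(a_0, a_1, …) = (0, 2, 2, 1, 1, 0, 2, 2)

Repeated division by 3 gives the digits low-to-high: 5964 = 2·3^1 + 2·3^2 + 1·3^3 + 1·3^4 + 2·3^6 + 2·3^7. Digit sequence: (0, 2, 2, 1, 1, 0, 2, 2).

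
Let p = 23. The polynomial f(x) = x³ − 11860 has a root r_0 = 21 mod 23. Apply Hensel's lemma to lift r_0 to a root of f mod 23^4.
r_3 = 143288 (mod 279841)

Hensel: r_{i+1} = r_i − f(r_i)/f′(r_i) mod 23^{i+2}, where f′(x) = 3x². Iterate:
  r_0 = 21 (mod 23)
  r_1 = 458 (mod 529)
  r_2 = 9451 (mod 12167)
  r_3 = 143288 (mod 279841)
Final: r = 143288 with f(r) ≡ 0 mod 23^4.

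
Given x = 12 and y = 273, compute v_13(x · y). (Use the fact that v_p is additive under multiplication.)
v_13(3276) = 1

v_p(x) = 0 (factor: 12 = 13^0 · 12); v_p(y) = 1 (factor: 273 = 13^1 · 21). Additivity: v_p(xy) = v_p(x) + v_p(y) = 0 + 1 = 1. (Direct check: xy = 3276 = 13^1 · (252).)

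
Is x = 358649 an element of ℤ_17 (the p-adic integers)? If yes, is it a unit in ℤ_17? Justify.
x ∈ ℤ_17 but not a unit; v_17(x) = 3 > 0

ℤ_17 = {x ∈ ℚ_17 : v_17(x) ≥ 0} and ℤ_17^× = {x ∈ ℤ_17 : v_17(x) = 0}. Here v_17(358649) = v_17(num) − v_17(den) = 3; compare against these criteria.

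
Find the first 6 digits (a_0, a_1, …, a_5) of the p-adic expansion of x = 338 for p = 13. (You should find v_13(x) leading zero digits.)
(a_0, …, a_5) = (0, 0, 2, 0, 0, 0)

v_13(338) = 2, so a_0 = ... = a_1 = 0. Factor out: x = 13^2 · u with u = 2 a unit in ℤ_13. Expand u iteratively via a_{v+i} = u_i mod 13, u_{i+1} = (u_i − a_{v+i})/13:
  u_0 = 2;  a_2 = 2;  u_1 = (u_0 − 2)/13 = 0
  u_1 = 0;  a_3 = 0;  u_2 = (u_1 − 0)/13 = 0
  u_2 = 0;  a_4 = 0;  u_3 = (u_2 − 0)/13 = 0
  u_3 = 0;  a_5 = 0;  u_4 = (u_3 − 0)/13 = 0
Digits: (0, 0, 2, 0, 0, 0).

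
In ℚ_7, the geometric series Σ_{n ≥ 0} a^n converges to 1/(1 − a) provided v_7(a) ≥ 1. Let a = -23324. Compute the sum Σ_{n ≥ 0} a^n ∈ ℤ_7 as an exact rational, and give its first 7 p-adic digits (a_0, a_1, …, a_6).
Σ a^n = 1/(1 − a) = 1/23325;  first 7 digits = (1, 0, 0, 2, 4, 5, 3)

v_7(a) = 3 ≥ 1, so the series converges in ℤ_7 to 1/(1 − a) = 1/(1 − (-23324)) = 1/23325. Expand this rational in ℤ_7: compute digits iteratively via d_i = x_i mod 7, x_{i+1} = (x_i − d_i)/7. The first 7 digits are (1, 0, 0, 2, 4, 5, 3).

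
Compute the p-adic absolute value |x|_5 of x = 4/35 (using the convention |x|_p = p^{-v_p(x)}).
|4/35|_5 = 5

Step 1 — compute v_5(x) by factoring powers of 5 out of the numerator and denominator: v_5(4/35) = -1. Step 2 — apply |x|_p = p^{-v_p(x)} = 5^{1} = 5.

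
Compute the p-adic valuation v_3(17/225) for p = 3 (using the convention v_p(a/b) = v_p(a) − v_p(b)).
v_3(17/225) = -2

Factor powers of 3 from the numerator and denominator of the reduced fraction: 17 = 3^0 · 17 and 225 = 3^2 · 25. Apply v_p(a/b) = v_p(a) − v_p(b): v_3(17/225) = 0 − 2 = -2.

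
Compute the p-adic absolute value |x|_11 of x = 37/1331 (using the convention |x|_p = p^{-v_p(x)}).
|37/1331|_11 = 1331

Step 1 — compute v_11(x) by factoring powers of 11 out of the numerator and denominator: v_11(37/1331) = -3. Step 2 — apply |x|_p = p^{-v_p(x)} = 11^{3} = 1331.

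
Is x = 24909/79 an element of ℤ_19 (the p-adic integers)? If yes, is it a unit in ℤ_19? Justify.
x ∈ ℤ_19 but not a unit; v_19(x) = 2 > 0

ℤ_19 = {x ∈ ℚ_19 : v_19(x) ≥ 0} and ℤ_19^× = {x ∈ ℤ_19 : v_19(x) = 0}. Here v_19(24909/79) = v_19(num) − v_19(den) = 2; compare against these criteria.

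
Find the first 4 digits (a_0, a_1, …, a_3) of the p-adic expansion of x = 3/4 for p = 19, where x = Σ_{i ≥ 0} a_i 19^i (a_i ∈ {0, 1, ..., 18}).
(a_0, …, a_3) = (15, 4, 14, 4)

v_19(3/4) = 0 (numerator and denominator both coprime to 19), so x ∈ ℤ_19^×. Compute digits iteratively via a_i = x_i mod 19, x_{i+1} = (x_i − a_i)/19, with x_0 = x:
  x_0 = 3/4;  a_0 = 15;  x_1 = (x_0 − 15)/19 = -3/4
  x_1 = -3/4;  a_1 = 4;  x_2 = (x_1 − 4)/19 = -1/4
  x_2 = -1/4;  a_2 = 14;  x_3 = (x_2 − 14)/19 = -3/4
  x_3 = -3/4;  a_3 = 4;  x_4 = (x_3 − 4)/19 = -1/4
Digits: (15, 4, 14, 4).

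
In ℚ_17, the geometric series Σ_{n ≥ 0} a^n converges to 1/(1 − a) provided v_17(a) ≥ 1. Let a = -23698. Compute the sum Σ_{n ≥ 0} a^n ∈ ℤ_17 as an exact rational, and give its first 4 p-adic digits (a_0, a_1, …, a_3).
Σ a^n = 1/(1 − a) = 1/23699;  first 4 digits = (1, 0, 3, 12)

v_17(a) = 2 ≥ 1, so the series converges in ℤ_17 to 1/(1 − a) = 1/(1 − (-23698)) = 1/23699. Expand this rational in ℤ_17: compute digits iteratively via d_i = x_i mod 17, x_{i+1} = (x_i − d_i)/17. The first 4 digits are (1, 0, 3, 12).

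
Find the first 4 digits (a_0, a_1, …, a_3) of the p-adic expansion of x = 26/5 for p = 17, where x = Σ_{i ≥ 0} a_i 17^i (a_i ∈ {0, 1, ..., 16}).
(a_0, …, a_3) = (12, 3, 10, 13)

v_17(26/5) = 0 (numerator and denominator both coprime to 17), so x ∈ ℤ_17^×. Compute digits iteratively via a_i = x_i mod 17, x_{i+1} = (x_i − a_i)/17, with x_0 = x:
  x_0 = 26/5;  a_0 = 12;  x_1 = (x_0 − 12)/17 = -2/5
  x_1 = -2/5;  a_1 = 3;  x_2 = (x_1 − 3)/17 = -1/5
  x_2 = -1/5;  a_2 = 10;  x_3 = (x_2 − 10)/17 = -3/5
  x_3 = -3/5;  a_3 = 13;  x_4 = (x_3 − 13)/17 = -4/5
Digits: (12, 3, 10, 13).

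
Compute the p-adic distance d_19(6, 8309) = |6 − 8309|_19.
d_19(6, 8309) = 1/361

Step 1 — x − y = 6 − 8309 = -8303. Step 2 — v_19(-8303) = 2 (factor: -8303 = −(19^2 · 23); the sign does not affect v_p). Step 3 — |x − y|_19 = 19^{-2} = 1/361.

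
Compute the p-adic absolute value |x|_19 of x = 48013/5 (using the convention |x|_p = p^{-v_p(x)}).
|48013/5|_19 = 1/6859

Step 1 — compute v_19(x) by factoring powers of 19 out of the numerator and denominator: v_19(48013/5) = 3. Step 2 — apply |x|_p = p^{-v_p(x)} = 19^{-3} = 1/6859.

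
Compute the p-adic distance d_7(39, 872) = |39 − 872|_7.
d_7(39, 872) = 1/49

Step 1 — x − y = 39 − 872 = -833. Step 2 — v_7(-833) = 2 (factor: -833 = −(7^2 · 17); the sign does not affect v_p). Step 3 — |x − y|_7 = 7^{-2} = 1/49.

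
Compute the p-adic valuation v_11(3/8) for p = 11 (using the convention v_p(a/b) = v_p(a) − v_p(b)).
v_11(3/8) = 0

Factor powers of 11 from the numerator and denominator of the reduced fraction: 3 = 11^0 · 3 and 8 = 11^0 · 8. Apply v_p(a/b) = v_p(a) − v_p(b): v_11(3/8) = 0 − 0 = 0.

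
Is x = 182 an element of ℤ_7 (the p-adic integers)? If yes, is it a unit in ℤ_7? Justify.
x ∈ ℤ_7 but not a unit; v_7(x) = 1 > 0

ℤ_7 = {x ∈ ℚ_7 : v_7(x) ≥ 0} and ℤ_7^× = {x ∈ ℤ_7 : v_7(x) = 0}. Here v_7(182) = v_7(num) − v_7(den) = 1; compare against these criteria.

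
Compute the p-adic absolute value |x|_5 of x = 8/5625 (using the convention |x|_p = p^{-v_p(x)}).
|8/5625|_5 = 625

Step 1 — compute v_5(x) by factoring powers of 5 out of the numerator and denominator: v_5(8/5625) = -4. Step 2 — apply |x|_p = p^{-v_p(x)} = 5^{4} = 625.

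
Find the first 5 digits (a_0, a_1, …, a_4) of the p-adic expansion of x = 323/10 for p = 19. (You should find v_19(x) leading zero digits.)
(a_0, …, a_4) = (0, 15, 5, 13, 5)

v_19(323/10) = 1, so a_0 = ... = a_0 = 0. Factor out: x = 19^1 · u with u = 17/10 a unit in ℤ_19. Expand u iteratively via a_{v+i} = u_i mod 19, u_{i+1} = (u_i − a_{v+i})/19:
  u_0 = 17/10;  a_1 = 15;  u_1 = (u_0 − 15)/19 = -7/10
  u_1 = -7/10;  a_2 = 5;  u_2 = (u_1 − 5)/19 = -3/10
  u_2 = -3/10;  a_3 = 13;  u_3 = (u_2 − 13)/19 = -7/10
  u_3 = -7/10;  a_4 = 5;  u_4 = (u_3 − 5)/19 = -3/10
Digits: (0, 15, 5, 13, 5).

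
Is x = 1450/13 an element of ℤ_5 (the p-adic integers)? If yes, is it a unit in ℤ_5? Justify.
x ∈ ℤ_5 but not a unit; v_5(x) = 2 > 0

ℤ_5 = {x ∈ ℚ_5 : v_5(x) ≥ 0} and ℤ_5^× = {x ∈ ℤ_5 : v_5(x) = 0}. Here v_5(1450/13) = v_5(num) − v_5(den) = 2; compare against these criteria.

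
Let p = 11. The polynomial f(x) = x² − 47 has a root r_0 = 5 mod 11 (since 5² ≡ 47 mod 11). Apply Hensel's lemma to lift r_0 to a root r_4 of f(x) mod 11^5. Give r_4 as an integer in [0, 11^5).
r_4 = 153290 (mod 161051)

Hensel's recurrence: r_{i+1} = r_i − f(r_i)·(f′(r_i))^{-1} mod 11^{i+2}, with f′(x) = 2x. Iterate:
  r_0 = 5 (mod 11)
  r_1 = 104 (mod 121)
  r_2 = 225 (mod 1331)
  r_3 = 6880 (mod 14641)
  r_4 = 153290 (mod 161051)
Final: r_4 = 153290, and one checks f(r_4) ≡ 0 mod 11^5.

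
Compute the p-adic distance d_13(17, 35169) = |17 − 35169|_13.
d_13(17, 35169) = 1/2197

Step 1 — x − y = 17 − 35169 = -35152. Step 2 — v_13(-35152) = 3 (factor: -35152 = −(13^3 · 16); the sign does not affect v_p). Step 3 — |x − y|_13 = 13^{-3} = 1/2197.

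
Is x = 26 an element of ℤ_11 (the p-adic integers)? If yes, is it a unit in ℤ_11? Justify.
x ∈ ℤ_11^× (unit); v_11(x) = 0

ℤ_11 = {x ∈ ℚ_11 : v_11(x) ≥ 0} and ℤ_11^× = {x ∈ ℤ_11 : v_11(x) = 0}. Here v_11(26) = v_11(num) − v_11(den) = 0; compare against these criteria.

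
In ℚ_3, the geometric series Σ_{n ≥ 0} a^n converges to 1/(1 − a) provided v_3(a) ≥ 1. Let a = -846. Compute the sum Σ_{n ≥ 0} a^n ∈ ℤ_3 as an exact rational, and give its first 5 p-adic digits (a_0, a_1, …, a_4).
Σ a^n = 1/(1 − a) = 1/847;  first 5 digits = (1, 0, 2, 1, 2)

v_3(a) = 2 ≥ 1, so the series converges in ℤ_3 to 1/(1 − a) = 1/(1 − (-846)) = 1/847. Expand this rational in ℤ_3: compute digits iteratively via d_i = x_i mod 3, x_{i+1} = (x_i − d_i)/3. The first 5 digits are (1, 0, 2, 1, 2).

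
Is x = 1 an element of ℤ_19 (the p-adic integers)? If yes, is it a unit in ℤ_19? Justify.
x ∈ ℤ_19^× (unit); v_19(x) = 0

ℤ_19 = {x ∈ ℚ_19 : v_19(x) ≥ 0} and ℤ_19^× = {x ∈ ℤ_19 : v_19(x) = 0}. Here v_19(1) = v_19(num) − v_19(den) = 0; compare against these criteria.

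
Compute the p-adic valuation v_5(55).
v_5(55) = 1

v_5(n) is the largest exponent k such that 5^k divides n. Factor out: 55 = 5^1 · 11. (Sign doesn't affect v_p.) So v_5(55) = 1.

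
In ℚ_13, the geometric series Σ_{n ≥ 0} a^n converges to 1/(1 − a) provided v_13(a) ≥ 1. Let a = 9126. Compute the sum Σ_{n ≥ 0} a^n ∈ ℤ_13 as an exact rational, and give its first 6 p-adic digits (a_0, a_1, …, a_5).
Σ a^n = 1/(1 − a) = -1/9125;  first 6 digits = (1, 0, 2, 4, 4, 3)

v_13(a) = 2 ≥ 1, so the series converges in ℤ_13 to 1/(1 − a) = 1/(1 − 9126) = -1/9125. Expand this rational in ℤ_13: compute digits iteratively via d_i = x_i mod 13, x_{i+1} = (x_i − d_i)/13. The first 6 digits are (1, 0, 2, 4, 4, 3).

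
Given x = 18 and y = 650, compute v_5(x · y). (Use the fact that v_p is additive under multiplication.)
v_5(11700) = 2

v_p(x) = 0 (factor: 18 = 5^0 · 18); v_p(y) = 2 (factor: 650 = 5^2 · 26). Additivity: v_p(xy) = v_p(x) + v_p(y) = 0 + 2 = 2. (Direct check: xy = 11700 = 5^2 · (468).)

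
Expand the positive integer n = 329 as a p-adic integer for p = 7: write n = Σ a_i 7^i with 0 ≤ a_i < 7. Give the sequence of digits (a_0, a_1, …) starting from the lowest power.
(a_0, a_1, …) = (0, 5, 6)

Repeated division by 7 gives the digits low-to-high: 329 = 5·7^1 + 6·7^2. Digit sequence: (0, 5, 6).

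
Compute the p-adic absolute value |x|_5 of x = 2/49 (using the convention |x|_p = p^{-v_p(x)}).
|2/49|_5 = 1

Step 1 — compute v_5(x) by factoring powers of 5 out of the numerator and denominator: v_5(2/49) = 0. Step 2 — apply |x|_p = p^{-v_p(x)} = 5^{0} = 1.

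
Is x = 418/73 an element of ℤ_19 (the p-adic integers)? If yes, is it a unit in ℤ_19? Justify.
x ∈ ℤ_19 but not a unit; v_19(x) = 1 > 0

ℤ_19 = {x ∈ ℚ_19 : v_19(x) ≥ 0} and ℤ_19^× = {x ∈ ℤ_19 : v_19(x) = 0}. Here v_19(418/73) = v_19(num) − v_19(den) = 1; compare against these criteria.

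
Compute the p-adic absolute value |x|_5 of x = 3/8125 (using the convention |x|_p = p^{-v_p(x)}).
|3/8125|_5 = 625

Step 1 — compute v_5(x) by factoring powers of 5 out of the numerator and denominator: v_5(3/8125) = -4. Step 2 — apply |x|_p = p^{-v_p(x)} = 5^{4} = 625.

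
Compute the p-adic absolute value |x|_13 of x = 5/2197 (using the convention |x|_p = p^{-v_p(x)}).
|5/2197|_13 = 2197

Step 1 — compute v_13(x) by factoring powers of 13 out of the numerator and denominator: v_13(5/2197) = -3. Step 2 — apply |x|_p = p^{-v_p(x)} = 13^{3} = 2197.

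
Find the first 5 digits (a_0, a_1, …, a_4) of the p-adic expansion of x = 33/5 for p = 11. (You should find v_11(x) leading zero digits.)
(a_0, …, a_4) = (0, 5, 4, 4, 4)

v_11(33/5) = 1, so a_0 = ... = a_0 = 0. Factor out: x = 11^1 · u with u = 3/5 a unit in ℤ_11. Expand u iteratively via a_{v+i} = u_i mod 11, u_{i+1} = (u_i − a_{v+i})/11:
  u_0 = 3/5;  a_1 = 5;  u_1 = (u_0 − 5)/11 = -2/5
  u_1 = -2/5;  a_2 = 4;  u_2 = (u_1 − 4)/11 = -2/5
  u_2 = -2/5;  a_3 = 4;  u_3 = (u_2 − 4)/11 = -2/5
  u_3 = -2/5;  a_4 = 4;  u_4 = (u_3 − 4)/11 = -2/5
Digits: (0, 5, 4, 4, 4).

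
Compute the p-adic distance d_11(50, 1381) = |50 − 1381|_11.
d_11(50, 1381) = 1/1331

Step 1 — x − y = 50 − 1381 = -1331. Step 2 — v_11(-1331) = 3 (factor: -1331 = −(11^3 · 1); the sign does not affect v_p). Step 3 — |x − y|_11 = 11^{-3} = 1/1331.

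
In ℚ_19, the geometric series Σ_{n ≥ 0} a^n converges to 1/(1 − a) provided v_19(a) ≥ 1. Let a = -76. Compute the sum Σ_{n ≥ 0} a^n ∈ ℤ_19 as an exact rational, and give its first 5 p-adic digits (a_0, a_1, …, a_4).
Σ a^n = 1/(1 − a) = 1/77;  first 5 digits = (1, 15, 15, 12, 5)

v_19(a) = 1 ≥ 1, so the series converges in ℤ_19 to 1/(1 − a) = 1/(1 − (-76)) = 1/77. Expand this rational in ℤ_19: compute digits iteratively via d_i = x_i mod 19, x_{i+1} = (x_i − d_i)/19. The first 5 digits are (1, 15, 15, 12, 5).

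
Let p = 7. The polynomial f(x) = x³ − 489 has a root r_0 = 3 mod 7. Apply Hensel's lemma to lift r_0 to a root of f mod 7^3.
r_2 = 178 (mod 343)

Hensel: r_{i+1} = r_i − f(r_i)/f′(r_i) mod 7^{i+2}, where f′(x) = 3x². Iterate:
  r_0 = 3 (mod 7)
  r_1 = 31 (mod 49)
  r_2 = 178 (mod 343)
Final: r = 178 with f(r) ≡ 0 mod 7^3.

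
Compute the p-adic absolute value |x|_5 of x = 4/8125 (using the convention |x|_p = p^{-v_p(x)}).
|4/8125|_5 = 625

Step 1 — compute v_5(x) by factoring powers of 5 out of the numerator and denominator: v_5(4/8125) = -4. Step 2 — apply |x|_p = p^{-v_p(x)} = 5^{4} = 625.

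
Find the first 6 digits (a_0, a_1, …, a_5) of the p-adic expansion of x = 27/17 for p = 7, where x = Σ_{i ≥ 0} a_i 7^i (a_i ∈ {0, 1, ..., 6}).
(a_0, …, a_5) = (2, 2, 3, 2, 5, 5)

v_7(27/17) = 0 (numerator and denominator both coprime to 7), so x ∈ ℤ_7^×. Compute digits iteratively via a_i = x_i mod 7, x_{i+1} = (x_i − a_i)/7, with x_0 = x:
  x_0 = 27/17;  a_0 = 2;  x_1 = (x_0 − 2)/7 = -1/17
  x_1 = -1/17;  a_1 = 2;  x_2 = (x_1 − 2)/7 = -5/17
  x_2 = -5/17;  a_2 = 3;  x_3 = (x_2 − 3)/7 = -8/17
  x_3 = -8/17;  a_3 = 2;  x_4 = (x_3 − 2)/7 = -6/17
  x_4 = -6/17;  a_4 = 5;  x_5 = (x_4 − 5)/7 = -13/17
  x_5 = -13/17;  a_5 = 5;  x_6 = (x_5 − 5)/7 = -14/17
Digits: (2, 2, 3, 2, 5, 5).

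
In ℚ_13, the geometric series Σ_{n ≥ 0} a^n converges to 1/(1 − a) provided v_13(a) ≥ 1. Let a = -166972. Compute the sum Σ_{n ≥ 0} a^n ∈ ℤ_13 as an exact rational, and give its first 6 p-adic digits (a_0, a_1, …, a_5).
Σ a^n = 1/(1 − a) = 1/166973;  first 6 digits = (1, 0, 0, 2, 7, 12)

v_13(a) = 3 ≥ 1, so the series converges in ℤ_13 to 1/(1 − a) = 1/(1 − (-166972)) = 1/166973. Expand this rational in ℤ_13: compute digits iteratively via d_i = x_i mod 13, x_{i+1} = (x_i − d_i)/13. The first 6 digits are (1, 0, 0, 2, 7, 12).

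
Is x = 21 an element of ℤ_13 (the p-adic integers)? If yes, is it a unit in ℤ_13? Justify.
x ∈ ℤ_13^× (unit); v_13(x) = 0

ℤ_13 = {x ∈ ℚ_13 : v_13(x) ≥ 0} and ℤ_13^× = {x ∈ ℤ_13 : v_13(x) = 0}. Here v_13(21) = v_13(num) − v_13(den) = 0; compare against these criteria.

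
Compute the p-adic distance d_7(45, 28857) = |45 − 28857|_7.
d_7(45, 28857) = 1/2401

Step 1 — x − y = 45 − 28857 = -28812. Step 2 — v_7(-28812) = 4 (factor: -28812 = −(7^4 · 12); the sign does not affect v_p). Step 3 — |x − y|_7 = 7^{-4} = 1/2401.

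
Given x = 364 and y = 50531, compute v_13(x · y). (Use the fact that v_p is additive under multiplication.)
v_13(18393284) = 4

v_p(x) = 1 (factor: 364 = 13^1 · 28); v_p(y) = 3 (factor: 50531 = 13^3 · 23). Additivity: v_p(xy) = v_p(x) + v_p(y) = 1 + 3 = 4. (Direct check: xy = 18393284 = 13^4 · (644).)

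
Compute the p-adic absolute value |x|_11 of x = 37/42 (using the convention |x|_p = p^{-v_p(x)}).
|37/42|_11 = 1

Step 1 — compute v_11(x) by factoring powers of 11 out of the numerator and denominator: v_11(37/42) = 0. Step 2 — apply |x|_p = p^{-v_p(x)} = 11^{0} = 1.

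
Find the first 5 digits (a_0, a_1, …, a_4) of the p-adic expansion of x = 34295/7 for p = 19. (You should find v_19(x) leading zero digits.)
(a_0, …, a_4) = (0, 0, 0, 17, 10)

v_19(34295/7) = 3, so a_0 = ... = a_2 = 0. Factor out: x = 19^3 · u with u = 5/7 a unit in ℤ_19. Expand u iteratively via a_{v+i} = u_i mod 19, u_{i+1} = (u_i − a_{v+i})/19:
  u_0 = 5/7;  a_3 = 17;  u_1 = (u_0 − 17)/19 = -6/7
  u_1 = -6/7;  a_4 = 10;  u_2 = (u_1 − 10)/19 = -4/7
Digits: (0, 0, 0, 17, 10).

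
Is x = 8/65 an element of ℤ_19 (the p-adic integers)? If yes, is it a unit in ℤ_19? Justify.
x ∈ ℤ_19^× (unit); v_19(x) = 0

ℤ_19 = {x ∈ ℚ_19 : v_19(x) ≥ 0} and ℤ_19^× = {x ∈ ℤ_19 : v_19(x) = 0}. Here v_19(8/65) = v_19(num) − v_19(den) = 0; compare against these criteria.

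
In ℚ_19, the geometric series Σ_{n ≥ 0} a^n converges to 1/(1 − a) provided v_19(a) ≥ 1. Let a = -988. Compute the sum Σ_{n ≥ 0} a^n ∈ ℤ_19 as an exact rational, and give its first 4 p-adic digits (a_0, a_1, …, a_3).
Σ a^n = 1/(1 − a) = 1/989;  first 4 digits = (1, 5, 3, 1)

v_19(a) = 1 ≥ 1, so the series converges in ℤ_19 to 1/(1 − a) = 1/(1 − (-988)) = 1/989. Expand this rational in ℤ_19: compute digits iteratively via d_i = x_i mod 19, x_{i+1} = (x_i − d_i)/19. The first 4 digits are (1, 5, 3, 1).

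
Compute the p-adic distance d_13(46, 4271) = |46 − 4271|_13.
d_13(46, 4271) = 1/169

Step 1 — x − y = 46 − 4271 = -4225. Step 2 — v_13(-4225) = 2 (factor: -4225 = −(13^2 · 25); the sign does not affect v_p). Step 3 — |x − y|_13 = 13^{-2} = 1/169.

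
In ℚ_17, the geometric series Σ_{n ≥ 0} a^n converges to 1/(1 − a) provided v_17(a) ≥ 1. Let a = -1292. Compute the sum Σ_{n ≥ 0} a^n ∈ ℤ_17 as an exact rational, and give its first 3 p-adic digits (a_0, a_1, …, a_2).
Σ a^n = 1/(1 − a) = 1/1293;  first 3 digits = (1, 9, 8)

v_17(a) = 1 ≥ 1, so the series converges in ℤ_17 to 1/(1 − a) = 1/(1 − (-1292)) = 1/1293. Expand this rational in ℤ_17: compute digits iteratively via d_i = x_i mod 17, x_{i+1} = (x_i − d_i)/17. The first 3 digits are (1, 9, 8).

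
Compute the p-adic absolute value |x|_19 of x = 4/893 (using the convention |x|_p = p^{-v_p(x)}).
|4/893|_19 = 19

Step 1 — compute v_19(x) by factoring powers of 19 out of the numerator and denominator: v_19(4/893) = -1. Step 2 — apply |x|_p = p^{-v_p(x)} = 19^{1} = 19.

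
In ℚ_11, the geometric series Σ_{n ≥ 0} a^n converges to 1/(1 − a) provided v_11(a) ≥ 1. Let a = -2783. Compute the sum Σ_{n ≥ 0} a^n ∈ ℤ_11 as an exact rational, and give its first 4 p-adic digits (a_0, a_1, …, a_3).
Σ a^n = 1/(1 − a) = 1/2784;  first 4 digits = (1, 0, 10, 8)

v_11(a) = 2 ≥ 1, so the series converges in ℤ_11 to 1/(1 − a) = 1/(1 − (-2783)) = 1/2784. Expand this rational in ℤ_11: compute digits iteratively via d_i = x_i mod 11, x_{i+1} = (x_i − d_i)/11. The first 4 digits are (1, 0, 10, 8).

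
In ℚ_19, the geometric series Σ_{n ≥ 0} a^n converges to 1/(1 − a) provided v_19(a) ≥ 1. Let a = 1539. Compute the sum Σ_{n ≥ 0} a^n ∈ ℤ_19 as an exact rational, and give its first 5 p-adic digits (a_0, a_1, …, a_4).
Σ a^n = 1/(1 − a) = -1/1538;  first 5 digits = (1, 5, 10, 14, 18)

v_19(a) = 1 ≥ 1, so the series converges in ℤ_19 to 1/(1 − a) = 1/(1 − 1539) = -1/1538. Expand this rational in ℤ_19: compute digits iteratively via d_i = x_i mod 19, x_{i+1} = (x_i − d_i)/19. The first 5 digits are (1, 5, 10, 14, 18).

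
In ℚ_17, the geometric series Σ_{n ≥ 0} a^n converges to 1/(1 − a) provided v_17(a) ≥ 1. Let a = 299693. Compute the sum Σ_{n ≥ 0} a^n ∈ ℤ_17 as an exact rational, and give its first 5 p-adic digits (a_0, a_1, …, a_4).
Σ a^n = 1/(1 − a) = -1/299692;  first 5 digits = (1, 0, 0, 10, 3)

v_17(a) = 3 ≥ 1, so the series converges in ℤ_17 to 1/(1 − a) = 1/(1 − 299693) = -1/299692. Expand this rational in ℤ_17: compute digits iteratively via d_i = x_i mod 17, x_{i+1} = (x_i − d_i)/17. The first 5 digits are (1, 0, 0, 10, 3).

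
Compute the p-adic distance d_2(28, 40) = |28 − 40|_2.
d_2(28, 40) = 1/4

Step 1 — x − y = 28 − 40 = -12. Step 2 — v_2(-12) = 2 (factor: -12 = −(2^2 · 3); the sign does not affect v_p). Step 3 — |x − y|_2 = 2^{-2} = 1/4.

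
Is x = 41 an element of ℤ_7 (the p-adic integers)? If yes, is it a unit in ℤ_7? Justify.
x ∈ ℤ_7^× (unit); v_7(x) = 0

ℤ_7 = {x ∈ ℚ_7 : v_7(x) ≥ 0} and ℤ_7^× = {x ∈ ℤ_7 : v_7(x) = 0}. Here v_7(41) = v_7(num) − v_7(den) = 0; compare against these criteria.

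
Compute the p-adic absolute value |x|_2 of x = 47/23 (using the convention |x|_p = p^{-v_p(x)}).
|47/23|_2 = 1

Step 1 — compute v_2(x) by factoring powers of 2 out of the numerator and denominator: v_2(47/23) = 0. Step 2 — apply |x|_p = p^{-v_p(x)} = 2^{0} = 1.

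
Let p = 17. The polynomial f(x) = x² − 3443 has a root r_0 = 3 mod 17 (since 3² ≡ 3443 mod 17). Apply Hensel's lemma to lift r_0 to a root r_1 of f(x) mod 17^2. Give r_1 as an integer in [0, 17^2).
r_1 = 190 (mod 289)

Hensel's recurrence: r_{i+1} = r_i − f(r_i)·(f′(r_i))^{-1} mod 17^{i+2}, with f′(x) = 2x. Iterate:
  r_0 = 3 (mod 17)
  r_1 = 190 (mod 289)
Final: r_1 = 190, and one checks f(r_1) ≡ 0 mod 17^2.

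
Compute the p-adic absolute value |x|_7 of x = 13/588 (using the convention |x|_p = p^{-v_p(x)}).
|13/588|_7 = 49

Step 1 — compute v_7(x) by factoring powers of 7 out of the numerator and denominator: v_7(13/588) = -2. Step 2 — apply |x|_p = p^{-v_p(x)} = 7^{2} = 49.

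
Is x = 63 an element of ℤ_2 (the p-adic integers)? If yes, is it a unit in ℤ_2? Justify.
x ∈ ℤ_2^× (unit); v_2(x) = 0

ℤ_2 = {x ∈ ℚ_2 : v_2(x) ≥ 0} and ℤ_2^× = {x ∈ ℤ_2 : v_2(x) = 0}. Here v_2(63) = v_2(num) − v_2(den) = 0; compare against these criteria.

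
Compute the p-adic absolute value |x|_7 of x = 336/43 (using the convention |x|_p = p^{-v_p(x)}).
|336/43|_7 = 1/7

Step 1 — compute v_7(x) by factoring powers of 7 out of the numerator and denominator: v_7(336/43) = 1. Step 2 — apply |x|_p = p^{-v_p(x)} = 7^{-1} = 1/7.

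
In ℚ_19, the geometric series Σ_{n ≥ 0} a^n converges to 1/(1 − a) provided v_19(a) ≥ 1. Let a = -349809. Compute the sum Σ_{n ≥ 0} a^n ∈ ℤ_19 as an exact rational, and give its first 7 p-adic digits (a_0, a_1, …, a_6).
Σ a^n = 1/(1 − a) = 1/349810;  first 7 digits = (1, 0, 0, 6, 16, 18, 16)

v_19(a) = 3 ≥ 1, so the series converges in ℤ_19 to 1/(1 − a) = 1/(1 − (-349809)) = 1/349810. Expand this rational in ℤ_19: compute digits iteratively via d_i = x_i mod 19, x_{i+1} = (x_i − d_i)/19. The first 7 digits are (1, 0, 0, 6, 16, 18, 16).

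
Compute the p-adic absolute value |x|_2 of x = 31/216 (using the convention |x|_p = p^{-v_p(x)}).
|31/216|_2 = 8

Step 1 — compute v_2(x) by factoring powers of 2 out of the numerator and denominator: v_2(31/216) = -3. Step 2 — apply |x|_p = p^{-v_p(x)} = 2^{3} = 8.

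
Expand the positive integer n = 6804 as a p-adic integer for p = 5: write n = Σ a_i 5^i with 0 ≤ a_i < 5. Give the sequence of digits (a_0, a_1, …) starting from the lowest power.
(a_0, a_1, …) = (4, 0, 2, 4, 0, 2)

Repeated division by 5 gives the digits low-to-high: 6804 = 4 + 2·5^2 + 4·5^3 + 2·5^5. Digit sequence: (4, 0, 2, 4, 0, 2).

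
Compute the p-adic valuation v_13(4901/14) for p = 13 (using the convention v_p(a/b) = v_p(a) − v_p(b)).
v_13(4901/14) = 2

Factor powers of 13 from the numerator and denominator of the reduced fraction: 4901 = 13^2 · 29 and 14 = 13^0 · 14. Apply v_p(a/b) = v_p(a) − v_p(b): v_13(4901/14) = 2 − 0 = 2.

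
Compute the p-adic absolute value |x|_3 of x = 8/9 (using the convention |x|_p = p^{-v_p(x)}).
|8/9|_3 = 9

Step 1 — compute v_3(x) by factoring powers of 3 out of the numerator and denominator: v_3(8/9) = -2. Step 2 — apply |x|_p = p^{-v_p(x)} = 3^{2} = 9.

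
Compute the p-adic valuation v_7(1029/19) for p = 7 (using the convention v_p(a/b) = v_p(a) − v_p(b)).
v_7(1029/19) = 3

Factor powers of 7 from the numerator and denominator of the reduced fraction: 1029 = 7^3 · 3 and 19 = 7^0 · 19. Apply v_p(a/b) = v_p(a) − v_p(b): v_7(1029/19) = 3 − 0 = 3.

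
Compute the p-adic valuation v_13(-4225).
v_13(-4225) = 2

v_13(n) is the largest exponent k such that 13^k divides n. Factor out: -4225 = -13^2 · 25. (Sign doesn't affect v_p.) So v_13(-4225) = 2.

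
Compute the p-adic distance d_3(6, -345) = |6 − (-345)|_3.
d_3(6, -345) = 1/27

Step 1 — x − y = 6 − (-345) = 351. Step 2 — v_3(351) = 3 (factor: 351 = (3^3 · 13); the sign does not affect v_p). Step 3 — |x − y|_3 = 3^{-3} = 1/27.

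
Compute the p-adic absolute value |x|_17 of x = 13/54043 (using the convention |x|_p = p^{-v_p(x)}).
|13/54043|_17 = 4913

Step 1 — compute v_17(x) by factoring powers of 17 out of the numerator and denominator: v_17(13/54043) = -3. Step 2 — apply |x|_p = p^{-v_p(x)} = 17^{3} = 4913.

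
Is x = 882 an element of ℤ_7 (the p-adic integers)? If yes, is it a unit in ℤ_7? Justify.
x ∈ ℤ_7 but not a unit; v_7(x) = 2 > 0

ℤ_7 = {x ∈ ℚ_7 : v_7(x) ≥ 0} and ℤ_7^× = {x ∈ ℤ_7 : v_7(x) = 0}. Here v_7(882) = v_7(num) − v_7(den) = 2; compare against these criteria.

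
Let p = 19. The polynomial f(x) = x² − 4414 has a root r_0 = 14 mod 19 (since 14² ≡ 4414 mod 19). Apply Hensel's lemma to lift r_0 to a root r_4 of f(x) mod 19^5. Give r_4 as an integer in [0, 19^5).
r_4 = 1315726 (mod 2476099)

Hensel's recurrence: r_{i+1} = r_i − f(r_i)·(f′(r_i))^{-1} mod 19^{i+2}, with f′(x) = 2x. Iterate:
  r_0 = 14 (mod 19)
  r_1 = 242 (mod 361)
  r_2 = 5657 (mod 6859)
  r_3 = 12516 (mod 130321)
  r_4 = 1315726 (mod 2476099)
Final: r_4 = 1315726, and one checks f(r_4) ≡ 0 mod 19^5.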